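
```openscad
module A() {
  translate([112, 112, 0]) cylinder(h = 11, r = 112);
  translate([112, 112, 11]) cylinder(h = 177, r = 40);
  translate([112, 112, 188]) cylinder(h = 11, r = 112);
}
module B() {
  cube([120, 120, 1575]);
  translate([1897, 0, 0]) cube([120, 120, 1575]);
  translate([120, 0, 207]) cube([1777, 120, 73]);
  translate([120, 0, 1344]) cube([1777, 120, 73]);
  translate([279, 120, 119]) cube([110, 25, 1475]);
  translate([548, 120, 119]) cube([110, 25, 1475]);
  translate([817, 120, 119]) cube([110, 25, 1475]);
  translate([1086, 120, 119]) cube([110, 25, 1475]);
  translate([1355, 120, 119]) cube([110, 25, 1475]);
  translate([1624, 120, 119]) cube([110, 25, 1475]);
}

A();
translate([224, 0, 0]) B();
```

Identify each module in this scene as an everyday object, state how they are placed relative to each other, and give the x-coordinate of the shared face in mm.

The spool's +x face and the fence section's −x face are both at x = 224 mm.

A is a spool. B is a fence section. The fence section is against the spool's +x side, with their −y faces flush. The x-coordinate of the shared face is 224 mm.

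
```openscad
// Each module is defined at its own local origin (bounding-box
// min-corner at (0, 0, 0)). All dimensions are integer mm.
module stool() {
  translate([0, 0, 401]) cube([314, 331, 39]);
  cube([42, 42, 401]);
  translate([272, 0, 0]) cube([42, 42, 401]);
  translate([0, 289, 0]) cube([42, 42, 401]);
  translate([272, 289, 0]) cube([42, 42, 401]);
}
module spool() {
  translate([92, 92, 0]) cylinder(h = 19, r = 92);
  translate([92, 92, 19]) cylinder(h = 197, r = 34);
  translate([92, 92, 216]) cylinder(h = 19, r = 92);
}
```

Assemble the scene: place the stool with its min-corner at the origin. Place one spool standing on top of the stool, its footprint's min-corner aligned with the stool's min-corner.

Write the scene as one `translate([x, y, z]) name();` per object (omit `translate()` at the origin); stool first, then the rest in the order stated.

stool();
translate([0, 0, 440]) spool();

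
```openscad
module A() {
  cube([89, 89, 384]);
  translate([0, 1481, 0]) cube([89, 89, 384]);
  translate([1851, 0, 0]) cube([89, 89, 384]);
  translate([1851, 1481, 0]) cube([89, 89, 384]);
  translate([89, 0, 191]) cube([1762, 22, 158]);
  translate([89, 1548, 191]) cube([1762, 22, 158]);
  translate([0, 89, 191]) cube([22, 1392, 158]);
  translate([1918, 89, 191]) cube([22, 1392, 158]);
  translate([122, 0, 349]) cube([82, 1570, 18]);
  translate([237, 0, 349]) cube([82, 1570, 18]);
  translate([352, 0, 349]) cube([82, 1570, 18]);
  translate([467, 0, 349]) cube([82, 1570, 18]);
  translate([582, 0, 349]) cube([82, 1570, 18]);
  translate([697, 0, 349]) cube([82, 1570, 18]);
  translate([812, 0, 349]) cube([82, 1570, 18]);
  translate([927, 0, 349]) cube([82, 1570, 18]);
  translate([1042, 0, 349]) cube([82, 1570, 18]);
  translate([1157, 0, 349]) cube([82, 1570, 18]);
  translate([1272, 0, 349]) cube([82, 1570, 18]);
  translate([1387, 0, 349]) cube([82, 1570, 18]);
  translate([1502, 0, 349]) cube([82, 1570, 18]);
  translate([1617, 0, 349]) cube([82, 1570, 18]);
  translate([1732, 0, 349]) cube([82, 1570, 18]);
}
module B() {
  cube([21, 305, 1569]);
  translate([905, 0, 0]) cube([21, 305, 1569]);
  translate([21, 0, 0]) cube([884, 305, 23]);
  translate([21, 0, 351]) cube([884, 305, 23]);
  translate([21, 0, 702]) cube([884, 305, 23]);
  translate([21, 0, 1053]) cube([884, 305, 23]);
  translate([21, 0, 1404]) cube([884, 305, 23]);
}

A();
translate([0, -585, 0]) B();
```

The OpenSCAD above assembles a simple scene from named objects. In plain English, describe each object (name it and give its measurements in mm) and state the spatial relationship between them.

A is a bed frame 1940 mm long (x) by 1570 mm wide (y). Four 89×89 mm corner posts, 384 mm tall, at the corners of the footprint. Four rails of 22 mm thickness and 158 mm height run between adjacent posts with their undersides at z = 191 mm, their outer faces flush with the outside of the frame (the two x-running rails run between the posts' inner faces; the two y-running rails run between the posts' inner faces). 15 slats, each 82 mm wide (x) and 18 mm thick, lie across the top of the two x-running rails, running the full 1570 mm width of the frame in y; the slats are evenly spaced along x between the inner faces of the end posts with equal gaps (rounded down to the nearest mm) at the −x end and between each pair — any rounding remainder accumulates at the +x end.

B is a bookshelf 926 mm wide overall, 305 mm deep and 1569 mm tall. The two sides are 21 mm thick vertical panels. 5 horizontal shelves of 23 mm thickness span between the inner faces of the sides; the lowest shelf sits on the floor and shelves are stacked with a clear vertical gap of 328 mm between each pair.

The bookshelf is on the floor beside the bed frame on its −y side.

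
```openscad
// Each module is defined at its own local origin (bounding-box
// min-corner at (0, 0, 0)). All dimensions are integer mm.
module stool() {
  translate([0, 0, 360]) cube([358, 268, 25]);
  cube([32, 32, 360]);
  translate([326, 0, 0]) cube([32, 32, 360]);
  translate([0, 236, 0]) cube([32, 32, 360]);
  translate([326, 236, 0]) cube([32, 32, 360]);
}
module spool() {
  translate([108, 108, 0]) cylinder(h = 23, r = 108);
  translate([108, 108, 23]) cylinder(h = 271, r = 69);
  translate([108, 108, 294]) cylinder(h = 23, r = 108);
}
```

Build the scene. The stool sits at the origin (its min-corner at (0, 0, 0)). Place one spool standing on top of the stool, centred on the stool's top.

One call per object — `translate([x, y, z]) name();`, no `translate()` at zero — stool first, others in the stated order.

stool();
translate([71, 26, 385]) spool();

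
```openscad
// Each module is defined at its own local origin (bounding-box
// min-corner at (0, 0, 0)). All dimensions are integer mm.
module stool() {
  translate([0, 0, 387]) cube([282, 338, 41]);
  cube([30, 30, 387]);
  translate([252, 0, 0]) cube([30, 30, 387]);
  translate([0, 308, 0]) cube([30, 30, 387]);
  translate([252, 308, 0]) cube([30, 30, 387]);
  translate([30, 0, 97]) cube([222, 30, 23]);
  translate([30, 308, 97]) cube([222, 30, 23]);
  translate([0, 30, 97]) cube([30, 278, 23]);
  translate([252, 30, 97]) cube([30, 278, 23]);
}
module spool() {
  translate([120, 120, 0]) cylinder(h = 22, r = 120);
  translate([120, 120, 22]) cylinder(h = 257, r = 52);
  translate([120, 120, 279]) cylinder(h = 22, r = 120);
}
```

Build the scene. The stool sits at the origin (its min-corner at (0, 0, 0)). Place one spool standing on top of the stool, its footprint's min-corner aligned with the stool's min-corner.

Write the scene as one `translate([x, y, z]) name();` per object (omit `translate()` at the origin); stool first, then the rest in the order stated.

stool();
translate([0, 0, 428]) spool();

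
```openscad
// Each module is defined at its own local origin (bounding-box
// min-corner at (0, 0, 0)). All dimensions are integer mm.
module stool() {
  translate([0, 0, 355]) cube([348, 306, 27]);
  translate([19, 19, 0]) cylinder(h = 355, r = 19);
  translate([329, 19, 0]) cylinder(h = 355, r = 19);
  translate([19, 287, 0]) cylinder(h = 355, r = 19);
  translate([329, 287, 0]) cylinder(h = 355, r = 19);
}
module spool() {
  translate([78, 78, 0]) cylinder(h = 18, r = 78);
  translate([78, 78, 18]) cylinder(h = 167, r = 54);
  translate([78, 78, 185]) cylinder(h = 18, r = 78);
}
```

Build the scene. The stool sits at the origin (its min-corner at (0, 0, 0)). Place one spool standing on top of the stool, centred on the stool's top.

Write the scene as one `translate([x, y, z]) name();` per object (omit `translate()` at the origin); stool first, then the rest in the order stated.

stool();
translate([96, 75, 382]) spool();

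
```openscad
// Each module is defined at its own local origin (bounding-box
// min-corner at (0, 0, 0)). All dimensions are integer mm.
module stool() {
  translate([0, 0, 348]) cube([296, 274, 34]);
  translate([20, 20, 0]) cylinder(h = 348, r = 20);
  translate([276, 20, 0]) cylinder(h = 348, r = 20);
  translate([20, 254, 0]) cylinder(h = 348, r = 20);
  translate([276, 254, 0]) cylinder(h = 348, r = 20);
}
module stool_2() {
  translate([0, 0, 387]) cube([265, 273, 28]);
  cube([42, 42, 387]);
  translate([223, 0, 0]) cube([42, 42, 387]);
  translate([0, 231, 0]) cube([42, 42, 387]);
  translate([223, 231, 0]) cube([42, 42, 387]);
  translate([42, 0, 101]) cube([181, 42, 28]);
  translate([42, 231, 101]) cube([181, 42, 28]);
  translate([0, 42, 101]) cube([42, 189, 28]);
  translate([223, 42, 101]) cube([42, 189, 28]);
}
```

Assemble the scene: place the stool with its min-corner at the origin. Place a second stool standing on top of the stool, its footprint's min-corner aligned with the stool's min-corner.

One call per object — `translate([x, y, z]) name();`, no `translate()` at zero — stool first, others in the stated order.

stool();
translate([0, 0, 382]) stool_2();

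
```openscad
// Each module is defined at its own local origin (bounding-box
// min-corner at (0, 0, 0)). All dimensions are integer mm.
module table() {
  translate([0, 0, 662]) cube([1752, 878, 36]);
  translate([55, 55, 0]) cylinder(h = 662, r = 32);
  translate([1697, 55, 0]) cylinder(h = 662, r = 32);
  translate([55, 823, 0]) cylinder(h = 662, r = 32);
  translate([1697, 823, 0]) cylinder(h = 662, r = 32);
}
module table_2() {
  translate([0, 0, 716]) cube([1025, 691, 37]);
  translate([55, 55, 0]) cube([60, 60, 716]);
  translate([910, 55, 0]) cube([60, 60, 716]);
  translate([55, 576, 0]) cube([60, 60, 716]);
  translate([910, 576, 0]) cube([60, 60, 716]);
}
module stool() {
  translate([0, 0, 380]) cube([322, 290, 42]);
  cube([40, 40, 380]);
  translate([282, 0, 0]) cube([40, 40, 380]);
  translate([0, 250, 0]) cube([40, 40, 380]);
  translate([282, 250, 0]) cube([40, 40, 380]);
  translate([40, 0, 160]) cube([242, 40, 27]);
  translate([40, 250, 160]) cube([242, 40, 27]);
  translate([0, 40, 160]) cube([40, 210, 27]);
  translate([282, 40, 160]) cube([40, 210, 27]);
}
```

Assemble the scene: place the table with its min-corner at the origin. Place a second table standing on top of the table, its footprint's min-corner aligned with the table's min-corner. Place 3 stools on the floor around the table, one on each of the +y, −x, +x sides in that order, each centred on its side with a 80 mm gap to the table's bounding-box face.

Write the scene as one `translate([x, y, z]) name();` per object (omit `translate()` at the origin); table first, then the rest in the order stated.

table();
translate([0, 0, 698]) table_2();
translate([715, 958, 0]) stool();
translate([-402, 294, 0]) stool();
translate([1832, 294, 0]) stool();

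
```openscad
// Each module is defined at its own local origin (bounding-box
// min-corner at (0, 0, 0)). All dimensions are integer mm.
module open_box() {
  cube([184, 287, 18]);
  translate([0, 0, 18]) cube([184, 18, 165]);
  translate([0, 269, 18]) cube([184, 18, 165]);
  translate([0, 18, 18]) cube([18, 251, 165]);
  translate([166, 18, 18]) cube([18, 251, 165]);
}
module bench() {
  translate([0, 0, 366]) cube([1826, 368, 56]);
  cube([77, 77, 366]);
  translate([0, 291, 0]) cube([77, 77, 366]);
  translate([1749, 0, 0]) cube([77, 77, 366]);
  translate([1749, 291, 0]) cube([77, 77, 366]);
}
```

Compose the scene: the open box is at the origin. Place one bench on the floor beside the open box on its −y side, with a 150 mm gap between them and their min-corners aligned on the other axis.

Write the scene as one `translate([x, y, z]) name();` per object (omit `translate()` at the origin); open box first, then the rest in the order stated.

open_box();
translate([0, -518, 0]) bench();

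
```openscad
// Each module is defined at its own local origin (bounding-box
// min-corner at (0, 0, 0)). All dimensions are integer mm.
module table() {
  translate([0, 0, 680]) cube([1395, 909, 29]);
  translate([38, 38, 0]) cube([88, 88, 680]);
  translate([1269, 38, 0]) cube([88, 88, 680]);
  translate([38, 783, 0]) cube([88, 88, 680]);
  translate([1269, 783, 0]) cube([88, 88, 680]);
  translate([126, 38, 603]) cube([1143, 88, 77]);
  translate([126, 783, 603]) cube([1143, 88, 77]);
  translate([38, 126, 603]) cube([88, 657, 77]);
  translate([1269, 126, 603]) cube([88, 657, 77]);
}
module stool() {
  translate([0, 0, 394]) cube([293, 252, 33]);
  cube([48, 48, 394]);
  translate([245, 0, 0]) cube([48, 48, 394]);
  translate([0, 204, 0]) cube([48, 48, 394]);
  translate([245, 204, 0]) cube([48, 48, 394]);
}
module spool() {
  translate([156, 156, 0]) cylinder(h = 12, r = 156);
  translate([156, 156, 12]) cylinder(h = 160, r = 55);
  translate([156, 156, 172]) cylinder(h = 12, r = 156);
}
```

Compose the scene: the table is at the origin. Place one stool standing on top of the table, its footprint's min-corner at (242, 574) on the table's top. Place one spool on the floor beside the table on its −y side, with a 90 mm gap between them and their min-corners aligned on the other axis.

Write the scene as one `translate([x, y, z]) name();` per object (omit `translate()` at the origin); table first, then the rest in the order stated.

table();
translate([242, 574, 709]) stool();
translate([0, -402, 0]) spool();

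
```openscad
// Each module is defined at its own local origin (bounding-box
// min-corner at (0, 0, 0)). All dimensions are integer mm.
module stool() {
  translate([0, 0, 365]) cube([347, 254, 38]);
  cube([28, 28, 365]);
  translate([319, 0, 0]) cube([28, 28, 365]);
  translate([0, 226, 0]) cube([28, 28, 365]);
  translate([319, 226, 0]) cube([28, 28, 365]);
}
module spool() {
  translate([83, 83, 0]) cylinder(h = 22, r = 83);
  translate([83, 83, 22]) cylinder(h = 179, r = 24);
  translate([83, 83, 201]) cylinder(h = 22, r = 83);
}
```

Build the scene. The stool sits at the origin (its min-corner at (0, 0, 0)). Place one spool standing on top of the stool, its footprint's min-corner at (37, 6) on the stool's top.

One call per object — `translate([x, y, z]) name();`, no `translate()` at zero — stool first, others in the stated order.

stool();
translate([37, 6, 403]) spool();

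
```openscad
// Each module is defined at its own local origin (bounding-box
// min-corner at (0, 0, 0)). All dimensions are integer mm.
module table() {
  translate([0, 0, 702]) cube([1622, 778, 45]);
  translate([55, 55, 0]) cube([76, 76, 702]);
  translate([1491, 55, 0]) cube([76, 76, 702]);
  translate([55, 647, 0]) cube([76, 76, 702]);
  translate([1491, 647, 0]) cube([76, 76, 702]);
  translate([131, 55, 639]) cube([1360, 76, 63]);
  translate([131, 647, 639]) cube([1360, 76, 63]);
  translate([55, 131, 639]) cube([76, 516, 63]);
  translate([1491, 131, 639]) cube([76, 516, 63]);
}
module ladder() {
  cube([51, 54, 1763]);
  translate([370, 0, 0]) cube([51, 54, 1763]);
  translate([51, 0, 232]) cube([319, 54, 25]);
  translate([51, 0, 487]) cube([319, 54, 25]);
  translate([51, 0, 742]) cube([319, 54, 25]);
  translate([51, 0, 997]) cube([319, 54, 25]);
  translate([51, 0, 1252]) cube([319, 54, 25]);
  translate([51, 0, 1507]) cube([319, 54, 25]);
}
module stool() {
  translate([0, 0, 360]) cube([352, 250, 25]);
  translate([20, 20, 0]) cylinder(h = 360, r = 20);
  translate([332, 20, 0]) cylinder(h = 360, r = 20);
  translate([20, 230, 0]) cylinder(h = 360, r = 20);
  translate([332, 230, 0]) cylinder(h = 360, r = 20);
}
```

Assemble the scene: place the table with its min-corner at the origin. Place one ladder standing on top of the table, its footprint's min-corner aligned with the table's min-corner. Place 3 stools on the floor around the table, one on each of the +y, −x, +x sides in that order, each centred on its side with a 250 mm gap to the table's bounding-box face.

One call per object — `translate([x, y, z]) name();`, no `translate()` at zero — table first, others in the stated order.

table();
translate([0, 0, 747]) ladder();
translate([635, 1028, 0]) stool();
translate([-602, 264, 0]) stool();
translate([1872, 264, 0]) stool();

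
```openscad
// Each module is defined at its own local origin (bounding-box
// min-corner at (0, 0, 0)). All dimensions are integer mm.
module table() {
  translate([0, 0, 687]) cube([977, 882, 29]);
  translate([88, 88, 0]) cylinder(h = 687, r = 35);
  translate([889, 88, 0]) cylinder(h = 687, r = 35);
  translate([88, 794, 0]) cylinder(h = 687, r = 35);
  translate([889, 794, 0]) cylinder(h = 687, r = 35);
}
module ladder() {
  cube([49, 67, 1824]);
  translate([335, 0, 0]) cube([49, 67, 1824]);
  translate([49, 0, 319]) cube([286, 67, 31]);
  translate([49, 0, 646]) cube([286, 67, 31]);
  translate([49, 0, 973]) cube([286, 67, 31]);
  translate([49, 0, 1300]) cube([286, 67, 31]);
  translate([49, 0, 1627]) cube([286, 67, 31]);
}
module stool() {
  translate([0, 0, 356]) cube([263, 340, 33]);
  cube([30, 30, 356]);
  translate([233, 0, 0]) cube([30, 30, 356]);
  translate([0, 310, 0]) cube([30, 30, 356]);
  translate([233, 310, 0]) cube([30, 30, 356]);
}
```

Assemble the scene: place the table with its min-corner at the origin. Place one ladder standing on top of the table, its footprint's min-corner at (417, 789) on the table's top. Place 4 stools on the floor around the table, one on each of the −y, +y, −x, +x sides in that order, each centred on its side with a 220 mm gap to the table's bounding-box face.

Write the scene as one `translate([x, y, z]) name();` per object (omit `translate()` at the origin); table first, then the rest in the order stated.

table();
translate([417, 789, 716]) ladder();
translate([357, -560, 0]) stool();
translate([357, 1102, 0]) stool();
translate([-483, 271, 0]) stool();
translate([1197, 271, 0]) stool();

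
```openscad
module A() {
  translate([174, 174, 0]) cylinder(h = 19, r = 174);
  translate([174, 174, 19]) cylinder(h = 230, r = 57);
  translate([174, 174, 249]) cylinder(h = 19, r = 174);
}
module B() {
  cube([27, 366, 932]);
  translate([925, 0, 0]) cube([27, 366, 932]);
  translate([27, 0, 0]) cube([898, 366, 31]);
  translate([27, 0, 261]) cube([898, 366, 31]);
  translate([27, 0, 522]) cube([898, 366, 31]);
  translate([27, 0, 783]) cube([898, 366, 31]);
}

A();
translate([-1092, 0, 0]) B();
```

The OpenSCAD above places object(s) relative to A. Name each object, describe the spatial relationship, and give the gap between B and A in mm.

A is a spool. B is a bookshelf. The bookshelf is on the floor beside the spool on its −x side. The gap between the bookshelf and the spool is 140 mm.

The bookshelf's nearest face is 140 mm from the spool's −x face.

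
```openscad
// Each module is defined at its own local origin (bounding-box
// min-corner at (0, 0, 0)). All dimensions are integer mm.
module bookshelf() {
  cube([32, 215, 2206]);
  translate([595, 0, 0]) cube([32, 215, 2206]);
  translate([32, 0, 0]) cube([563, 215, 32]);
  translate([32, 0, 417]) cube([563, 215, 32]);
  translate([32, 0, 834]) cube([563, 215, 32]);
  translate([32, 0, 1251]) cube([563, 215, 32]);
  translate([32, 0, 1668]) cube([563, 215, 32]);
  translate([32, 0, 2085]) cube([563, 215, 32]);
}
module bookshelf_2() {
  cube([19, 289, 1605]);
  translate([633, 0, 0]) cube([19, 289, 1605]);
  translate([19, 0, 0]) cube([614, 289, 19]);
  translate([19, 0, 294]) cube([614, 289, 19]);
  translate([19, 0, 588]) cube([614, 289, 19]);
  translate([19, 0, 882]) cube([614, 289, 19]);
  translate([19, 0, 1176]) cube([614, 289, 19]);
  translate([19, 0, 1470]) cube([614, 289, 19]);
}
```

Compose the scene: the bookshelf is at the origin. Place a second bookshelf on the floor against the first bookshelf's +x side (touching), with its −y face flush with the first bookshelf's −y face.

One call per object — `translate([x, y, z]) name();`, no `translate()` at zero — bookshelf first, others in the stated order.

bookshelf();
translate([627, 0, 0]) bookshelf_2();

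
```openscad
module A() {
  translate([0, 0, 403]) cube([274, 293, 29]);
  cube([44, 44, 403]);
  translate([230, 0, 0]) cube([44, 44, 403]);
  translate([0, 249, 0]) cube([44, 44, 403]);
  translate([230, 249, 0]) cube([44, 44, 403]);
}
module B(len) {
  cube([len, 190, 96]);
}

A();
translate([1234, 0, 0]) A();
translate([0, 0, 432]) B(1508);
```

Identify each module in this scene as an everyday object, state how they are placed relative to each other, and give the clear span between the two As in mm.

A is a stool. B is a beam. A beam spans the tops of two stools. The clear span between the two stools is 960 mm.

Second stool starts at x = 1234; first ends at x = 274; clear span = 1234 − 274 = 960 mm.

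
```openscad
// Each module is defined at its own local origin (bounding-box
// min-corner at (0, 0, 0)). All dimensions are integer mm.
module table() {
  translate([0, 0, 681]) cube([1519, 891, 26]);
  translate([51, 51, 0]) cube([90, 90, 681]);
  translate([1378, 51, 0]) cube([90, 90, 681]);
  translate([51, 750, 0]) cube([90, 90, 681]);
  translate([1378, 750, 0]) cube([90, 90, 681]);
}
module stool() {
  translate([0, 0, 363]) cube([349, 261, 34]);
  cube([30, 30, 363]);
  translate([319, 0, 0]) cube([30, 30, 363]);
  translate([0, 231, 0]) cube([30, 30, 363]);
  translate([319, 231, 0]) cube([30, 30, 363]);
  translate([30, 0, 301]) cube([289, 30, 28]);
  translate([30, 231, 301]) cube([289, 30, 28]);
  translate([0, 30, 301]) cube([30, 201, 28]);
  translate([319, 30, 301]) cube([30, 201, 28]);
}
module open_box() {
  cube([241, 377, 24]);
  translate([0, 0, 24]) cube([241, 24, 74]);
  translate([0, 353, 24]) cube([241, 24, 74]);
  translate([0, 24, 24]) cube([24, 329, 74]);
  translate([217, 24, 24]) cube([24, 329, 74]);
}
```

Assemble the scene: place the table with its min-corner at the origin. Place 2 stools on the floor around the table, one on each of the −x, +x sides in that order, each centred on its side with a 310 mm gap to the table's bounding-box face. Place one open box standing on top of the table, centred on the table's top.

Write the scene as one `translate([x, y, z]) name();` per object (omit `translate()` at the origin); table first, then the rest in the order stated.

table();
translate([-659, 315, 0]) stool();
translate([1829, 315, 0]) stool();
translate([639, 257, 707]) open_box();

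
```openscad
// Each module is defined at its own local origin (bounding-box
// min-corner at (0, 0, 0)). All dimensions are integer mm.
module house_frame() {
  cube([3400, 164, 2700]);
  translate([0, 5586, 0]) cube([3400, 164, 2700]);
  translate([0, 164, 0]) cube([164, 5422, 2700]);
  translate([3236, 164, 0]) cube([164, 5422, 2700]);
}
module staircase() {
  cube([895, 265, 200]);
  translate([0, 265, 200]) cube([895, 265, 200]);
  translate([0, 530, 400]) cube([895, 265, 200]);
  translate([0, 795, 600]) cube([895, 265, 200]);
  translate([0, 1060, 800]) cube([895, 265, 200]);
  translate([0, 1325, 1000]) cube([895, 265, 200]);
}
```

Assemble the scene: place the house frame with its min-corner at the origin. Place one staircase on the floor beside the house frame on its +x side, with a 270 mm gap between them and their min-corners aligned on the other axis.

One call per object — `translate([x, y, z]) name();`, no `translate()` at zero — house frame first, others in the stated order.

house_frame();
translate([3670, 0, 0]) staircase();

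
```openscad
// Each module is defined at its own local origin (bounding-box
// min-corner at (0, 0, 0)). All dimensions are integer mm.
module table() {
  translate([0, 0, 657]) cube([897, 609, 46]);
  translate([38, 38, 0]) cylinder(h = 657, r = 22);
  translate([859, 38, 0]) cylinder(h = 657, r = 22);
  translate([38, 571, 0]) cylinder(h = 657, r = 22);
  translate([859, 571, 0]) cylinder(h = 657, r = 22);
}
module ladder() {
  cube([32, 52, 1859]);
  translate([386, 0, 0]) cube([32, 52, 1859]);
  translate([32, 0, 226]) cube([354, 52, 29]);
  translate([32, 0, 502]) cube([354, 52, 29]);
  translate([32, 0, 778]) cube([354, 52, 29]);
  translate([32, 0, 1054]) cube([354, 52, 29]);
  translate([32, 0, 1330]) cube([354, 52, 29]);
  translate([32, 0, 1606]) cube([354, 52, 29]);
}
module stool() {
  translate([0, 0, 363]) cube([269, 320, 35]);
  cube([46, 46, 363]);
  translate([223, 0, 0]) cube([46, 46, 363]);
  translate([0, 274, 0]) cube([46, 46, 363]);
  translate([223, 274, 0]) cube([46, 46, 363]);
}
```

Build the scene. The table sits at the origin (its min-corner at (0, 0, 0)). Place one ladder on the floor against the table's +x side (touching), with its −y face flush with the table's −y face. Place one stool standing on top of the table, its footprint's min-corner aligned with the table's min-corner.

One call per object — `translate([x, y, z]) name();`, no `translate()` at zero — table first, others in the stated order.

table();
translate([897, 0, 0]) ladder();
translate([0, 0, 703]) stool();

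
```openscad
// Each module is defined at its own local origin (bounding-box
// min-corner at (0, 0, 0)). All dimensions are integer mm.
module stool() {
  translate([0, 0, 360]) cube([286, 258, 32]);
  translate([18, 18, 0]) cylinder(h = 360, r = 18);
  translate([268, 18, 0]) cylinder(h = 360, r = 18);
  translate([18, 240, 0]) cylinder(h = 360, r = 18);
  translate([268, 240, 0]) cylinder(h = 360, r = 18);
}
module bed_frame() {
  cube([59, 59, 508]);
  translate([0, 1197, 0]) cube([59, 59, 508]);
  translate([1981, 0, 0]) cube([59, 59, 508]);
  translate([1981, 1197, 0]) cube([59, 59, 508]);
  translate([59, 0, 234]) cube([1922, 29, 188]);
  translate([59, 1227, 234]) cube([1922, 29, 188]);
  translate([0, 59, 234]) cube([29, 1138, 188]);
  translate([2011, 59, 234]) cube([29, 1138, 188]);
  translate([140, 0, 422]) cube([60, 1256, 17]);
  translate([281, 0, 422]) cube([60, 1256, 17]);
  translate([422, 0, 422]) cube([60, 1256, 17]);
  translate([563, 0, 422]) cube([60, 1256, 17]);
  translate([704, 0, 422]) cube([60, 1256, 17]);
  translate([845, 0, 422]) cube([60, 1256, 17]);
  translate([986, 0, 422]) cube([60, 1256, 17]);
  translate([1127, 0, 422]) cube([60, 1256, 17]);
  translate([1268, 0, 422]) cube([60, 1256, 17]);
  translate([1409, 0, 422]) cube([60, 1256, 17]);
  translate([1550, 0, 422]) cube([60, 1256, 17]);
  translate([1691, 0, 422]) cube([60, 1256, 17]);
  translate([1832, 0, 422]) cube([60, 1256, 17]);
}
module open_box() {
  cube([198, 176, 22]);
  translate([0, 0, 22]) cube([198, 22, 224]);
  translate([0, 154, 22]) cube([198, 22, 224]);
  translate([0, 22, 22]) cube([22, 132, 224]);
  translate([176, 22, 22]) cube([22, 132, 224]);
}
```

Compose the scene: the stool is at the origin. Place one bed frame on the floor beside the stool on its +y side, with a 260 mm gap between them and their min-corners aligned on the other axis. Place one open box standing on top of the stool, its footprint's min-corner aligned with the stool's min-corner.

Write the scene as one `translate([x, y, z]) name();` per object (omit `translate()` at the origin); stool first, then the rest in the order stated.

stool();
translate([0, 518, 0]) bed_frame();
translate([0, 0, 392]) open_box();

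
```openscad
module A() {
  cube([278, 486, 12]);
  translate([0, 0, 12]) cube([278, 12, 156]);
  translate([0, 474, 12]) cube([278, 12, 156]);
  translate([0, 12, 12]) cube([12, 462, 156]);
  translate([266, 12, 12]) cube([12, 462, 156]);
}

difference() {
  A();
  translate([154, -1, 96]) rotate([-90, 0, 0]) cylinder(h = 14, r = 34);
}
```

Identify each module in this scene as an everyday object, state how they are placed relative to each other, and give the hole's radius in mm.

A is an open box. The open box has a circular hole through its front wall. The hole's radius is 34 mm.

The subtracted cylinder has r = 34 mm.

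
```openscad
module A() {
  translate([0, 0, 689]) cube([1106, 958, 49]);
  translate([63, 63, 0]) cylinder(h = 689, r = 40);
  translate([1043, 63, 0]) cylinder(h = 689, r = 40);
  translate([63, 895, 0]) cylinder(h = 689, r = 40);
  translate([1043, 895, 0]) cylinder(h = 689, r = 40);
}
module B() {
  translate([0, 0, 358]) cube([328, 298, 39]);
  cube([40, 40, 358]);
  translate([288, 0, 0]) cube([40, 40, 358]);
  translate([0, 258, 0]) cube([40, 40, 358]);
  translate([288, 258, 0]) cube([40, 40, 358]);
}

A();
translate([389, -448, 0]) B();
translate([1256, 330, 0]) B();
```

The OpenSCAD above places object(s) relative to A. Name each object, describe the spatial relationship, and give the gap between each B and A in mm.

A is a table. B is a stool. Two stools sit around the table at the −y, +x sides. The gap between each stool and the table is 150 mm.

Each stool's nearest face is 150 mm from the table's bounding box.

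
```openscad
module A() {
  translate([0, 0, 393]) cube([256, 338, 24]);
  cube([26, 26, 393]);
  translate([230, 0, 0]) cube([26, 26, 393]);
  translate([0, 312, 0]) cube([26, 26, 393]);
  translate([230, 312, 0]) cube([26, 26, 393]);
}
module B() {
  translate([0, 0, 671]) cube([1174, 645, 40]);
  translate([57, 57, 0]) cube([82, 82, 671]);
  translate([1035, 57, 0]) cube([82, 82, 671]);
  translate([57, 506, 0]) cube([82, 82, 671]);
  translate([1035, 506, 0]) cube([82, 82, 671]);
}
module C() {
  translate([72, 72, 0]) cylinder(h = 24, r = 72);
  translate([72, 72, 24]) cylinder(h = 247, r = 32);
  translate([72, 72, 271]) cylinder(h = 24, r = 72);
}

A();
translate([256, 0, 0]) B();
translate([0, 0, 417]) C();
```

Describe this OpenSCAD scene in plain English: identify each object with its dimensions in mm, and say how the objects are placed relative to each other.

A is a four-legged stool. The seat is a 256×338×24 mm slab whose top surface is at z = 417 mm; four square legs, each 26×26 mm in cross-section, run from the floor (z = 0) to the underside of the seat, each flush with a corner of the seat.

B is a table with a 1174×645 mm rectangular top, 40 mm thick, top surface at z = 711 mm, supported by four 82×82 mm square legs, each inset 57 mm from the nearest pair of top edges, running from the floor.

C is a spool: two coaxial disc flanges of radius 72 mm and thickness 24 mm, joined by a core cylinder of radius 32 mm and height 247 mm. The lower flange rests on z = 0 and the three cylinders share a vertical axis.

The table is against the stool's +x side, with their −y faces flush. The spool is on top of the stool.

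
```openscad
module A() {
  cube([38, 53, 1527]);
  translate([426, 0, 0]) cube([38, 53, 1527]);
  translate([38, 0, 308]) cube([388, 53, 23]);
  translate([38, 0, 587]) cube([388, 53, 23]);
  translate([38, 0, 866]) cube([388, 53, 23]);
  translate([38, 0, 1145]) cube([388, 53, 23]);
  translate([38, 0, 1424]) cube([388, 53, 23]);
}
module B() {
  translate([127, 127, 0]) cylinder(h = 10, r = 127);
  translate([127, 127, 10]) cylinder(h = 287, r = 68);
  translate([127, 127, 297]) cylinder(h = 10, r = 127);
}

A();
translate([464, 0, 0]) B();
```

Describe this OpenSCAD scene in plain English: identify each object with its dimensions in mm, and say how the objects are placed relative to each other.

A is a straight ladder. Two 38×53 mm vertical rails, 1527 mm tall, stand 464 mm apart (outside-to-outside) with their front faces coplanar on the −y side. 5 rungs, each 53 mm deep and 23 mm tall, span between the inner faces of the rails, front faces flush with the rails. The lowest rung's underside is at z = 308 mm and rungs are spaced 279 mm apart (underside to underside).

B is a spool: two coaxial disc flanges of radius 127 mm and thickness 10 mm, joined by a core cylinder of radius 68 mm and height 287 mm. The lower flange rests on z = 0 and the three cylinders share a vertical axis.

The spool is against the ladder's +x side, with their −y faces flush.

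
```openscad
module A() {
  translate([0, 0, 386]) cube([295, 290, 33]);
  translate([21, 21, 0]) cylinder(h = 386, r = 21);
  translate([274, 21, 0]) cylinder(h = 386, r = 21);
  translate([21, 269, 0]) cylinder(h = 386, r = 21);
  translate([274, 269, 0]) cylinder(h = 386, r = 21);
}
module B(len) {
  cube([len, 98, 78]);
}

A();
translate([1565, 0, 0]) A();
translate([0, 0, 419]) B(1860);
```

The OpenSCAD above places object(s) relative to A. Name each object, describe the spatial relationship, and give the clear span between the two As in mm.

Second stool starts at x = 1565; first ends at x = 295; clear span = 1565 − 295 = 1270 mm.

A is a stool. B is a beam. A beam spans the tops of two stools. The clear span between the two stools is 1270 mm.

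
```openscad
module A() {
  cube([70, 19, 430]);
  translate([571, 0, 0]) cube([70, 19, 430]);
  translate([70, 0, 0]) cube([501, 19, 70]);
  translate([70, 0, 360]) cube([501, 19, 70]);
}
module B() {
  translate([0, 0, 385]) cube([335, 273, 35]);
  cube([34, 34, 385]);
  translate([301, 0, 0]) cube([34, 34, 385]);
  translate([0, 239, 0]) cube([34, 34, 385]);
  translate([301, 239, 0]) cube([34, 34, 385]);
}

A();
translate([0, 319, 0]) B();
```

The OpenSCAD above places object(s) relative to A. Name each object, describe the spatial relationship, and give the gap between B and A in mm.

A is a picture frame. B is a stool. The stool is on the floor beside the picture frame on its +y side. The gap between the stool and the picture frame is 300 mm.

The stool's nearest face is 300 mm from the picture frame's +y face.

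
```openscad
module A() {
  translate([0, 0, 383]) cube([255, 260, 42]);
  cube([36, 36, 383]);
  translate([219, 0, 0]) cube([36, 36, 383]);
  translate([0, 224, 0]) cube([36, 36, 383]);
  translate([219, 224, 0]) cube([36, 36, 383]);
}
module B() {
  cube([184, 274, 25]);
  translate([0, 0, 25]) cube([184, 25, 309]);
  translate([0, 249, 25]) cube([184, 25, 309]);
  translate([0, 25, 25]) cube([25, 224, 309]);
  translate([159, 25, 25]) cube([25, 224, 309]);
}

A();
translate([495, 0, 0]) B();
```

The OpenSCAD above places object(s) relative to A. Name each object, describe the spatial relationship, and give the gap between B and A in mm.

A is a stool. B is an open box. The open box is on the floor beside the stool on its +x side. The gap between the open box and the stool is 240 mm.

The open box's nearest face is 240 mm from the stool's +x face.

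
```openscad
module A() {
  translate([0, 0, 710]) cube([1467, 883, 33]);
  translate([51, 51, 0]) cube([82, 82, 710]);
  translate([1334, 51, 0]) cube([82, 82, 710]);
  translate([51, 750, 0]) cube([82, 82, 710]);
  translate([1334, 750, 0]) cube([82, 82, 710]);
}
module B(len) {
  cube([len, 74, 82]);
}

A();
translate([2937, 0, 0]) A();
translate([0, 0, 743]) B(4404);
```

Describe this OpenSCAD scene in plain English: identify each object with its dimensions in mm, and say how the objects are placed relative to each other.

A is a rectangular dining table. The top is 1467×883×33 mm with its upper surface at z = 743 mm. It stands on four 82×82 mm square legs, each inset 51 mm from the nearest pair of top edges, running from the floor to the underside of the top.

B is a rectangular beam 4404 mm long (x), 74 mm deep (y), 82 mm thick (z).

The beam spans the tops of two tables placed 1470 mm apart, resting at z = 743 mm.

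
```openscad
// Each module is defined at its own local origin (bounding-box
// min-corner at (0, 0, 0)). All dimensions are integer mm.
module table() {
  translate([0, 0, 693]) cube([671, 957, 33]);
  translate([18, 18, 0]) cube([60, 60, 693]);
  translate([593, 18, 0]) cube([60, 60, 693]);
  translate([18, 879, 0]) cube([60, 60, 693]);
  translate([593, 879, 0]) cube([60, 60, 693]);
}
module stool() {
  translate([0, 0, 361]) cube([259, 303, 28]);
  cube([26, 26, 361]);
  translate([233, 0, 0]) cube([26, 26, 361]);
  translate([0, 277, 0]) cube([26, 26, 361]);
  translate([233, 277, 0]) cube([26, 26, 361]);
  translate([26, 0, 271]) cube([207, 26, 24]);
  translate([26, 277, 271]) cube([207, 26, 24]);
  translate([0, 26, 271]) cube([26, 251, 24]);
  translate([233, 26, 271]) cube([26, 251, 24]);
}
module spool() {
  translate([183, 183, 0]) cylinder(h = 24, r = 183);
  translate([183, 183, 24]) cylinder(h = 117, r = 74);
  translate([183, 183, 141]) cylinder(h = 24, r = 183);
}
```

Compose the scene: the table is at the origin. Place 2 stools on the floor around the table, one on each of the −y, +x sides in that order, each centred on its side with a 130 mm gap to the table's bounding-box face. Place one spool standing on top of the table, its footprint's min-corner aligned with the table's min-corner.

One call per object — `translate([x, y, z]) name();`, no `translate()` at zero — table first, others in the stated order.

table();
translate([206, -433, 0]) stool();
translate([801, 327, 0]) stool();
translate([0, 0, 726]) spool();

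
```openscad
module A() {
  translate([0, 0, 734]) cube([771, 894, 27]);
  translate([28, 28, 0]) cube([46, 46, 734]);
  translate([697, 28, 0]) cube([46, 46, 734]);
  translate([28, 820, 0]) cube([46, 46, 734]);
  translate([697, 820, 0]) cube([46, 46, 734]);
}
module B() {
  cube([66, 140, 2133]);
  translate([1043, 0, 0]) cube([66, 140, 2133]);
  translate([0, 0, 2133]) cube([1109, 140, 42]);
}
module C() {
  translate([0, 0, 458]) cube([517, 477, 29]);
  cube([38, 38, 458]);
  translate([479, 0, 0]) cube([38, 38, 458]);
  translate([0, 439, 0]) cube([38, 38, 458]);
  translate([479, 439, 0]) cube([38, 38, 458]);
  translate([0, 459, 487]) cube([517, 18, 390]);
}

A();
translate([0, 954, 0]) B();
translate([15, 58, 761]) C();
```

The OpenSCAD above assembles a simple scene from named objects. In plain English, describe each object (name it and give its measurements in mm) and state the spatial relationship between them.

A is a table with a 771×894 mm rectangular top, 27 mm thick, top surface at z = 761 mm, supported by four 46×46 mm square legs, each inset 28 mm from the nearest pair of top edges, running from the floor.

B is a rectangular door frame: two vertical jambs of 66×140 mm section, 2133 mm tall, with a clear opening 977 mm wide between their inner faces. A header 42 mm tall and 140 mm deep lies on top of the jambs and spans the full outside width.

C is a chair. The seat is a 517×477×29 mm slab with its top at z = 487 mm, on four 38×38 mm corner legs (flush with the seat edges, standing on z = 0). A flat backrest 18 mm thick, 390 mm tall, spans the full seat width and rises from the seat top along its +y edge, rear face flush with the rear of the seat.

The door frame is on the floor beside the table on its +y side. The chair is on top of the table.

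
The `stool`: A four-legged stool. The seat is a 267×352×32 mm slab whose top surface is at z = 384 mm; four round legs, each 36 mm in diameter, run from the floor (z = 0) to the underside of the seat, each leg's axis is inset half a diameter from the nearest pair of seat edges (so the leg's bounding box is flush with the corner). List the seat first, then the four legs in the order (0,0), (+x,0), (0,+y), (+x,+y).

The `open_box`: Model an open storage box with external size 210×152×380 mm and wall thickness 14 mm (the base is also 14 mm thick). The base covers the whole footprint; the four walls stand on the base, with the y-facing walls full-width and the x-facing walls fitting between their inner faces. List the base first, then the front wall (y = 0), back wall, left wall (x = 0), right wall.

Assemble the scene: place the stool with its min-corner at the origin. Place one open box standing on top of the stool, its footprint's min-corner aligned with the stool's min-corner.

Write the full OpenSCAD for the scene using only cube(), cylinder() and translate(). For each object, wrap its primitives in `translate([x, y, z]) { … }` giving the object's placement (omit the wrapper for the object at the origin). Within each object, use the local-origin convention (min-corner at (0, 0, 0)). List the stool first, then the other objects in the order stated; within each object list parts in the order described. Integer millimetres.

translate([0, 0, 352]) cube([267, 352, 32]);
translate([18, 18, 0]) cylinder(h = 352, r = 18);
translate([249, 18, 0]) cylinder(h = 352, r = 18);
translate([18, 334, 0]) cylinder(h = 352, r = 18);
translate([249, 334, 0]) cylinder(h = 352, r = 18);
translate([0, 0, 384]) {
  cube([210, 152, 14]);
  translate([0, 0, 14]) cube([210, 14, 366]);
  translate([0, 138, 14]) cube([210, 14, 366]);
  translate([0, 14, 14]) cube([14, 124, 366]);
  translate([196, 14, 14]) cube([14, 124, 366]);
}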